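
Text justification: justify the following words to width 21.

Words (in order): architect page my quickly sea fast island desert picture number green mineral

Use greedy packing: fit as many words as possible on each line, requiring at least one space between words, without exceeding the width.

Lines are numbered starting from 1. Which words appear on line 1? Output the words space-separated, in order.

Line 1: ['architect', 'page', 'my'] (min_width=17, slack=4)
Line 2: ['quickly', 'sea', 'fast'] (min_width=16, slack=5)
Line 3: ['island', 'desert', 'picture'] (min_width=21, slack=0)
Line 4: ['number', 'green', 'mineral'] (min_width=20, slack=1)

Answer: architect page my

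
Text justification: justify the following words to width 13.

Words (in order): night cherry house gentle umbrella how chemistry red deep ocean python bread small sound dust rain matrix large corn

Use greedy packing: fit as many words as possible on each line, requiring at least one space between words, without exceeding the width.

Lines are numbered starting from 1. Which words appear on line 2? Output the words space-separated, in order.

Line 1: ['night', 'cherry'] (min_width=12, slack=1)
Line 2: ['house', 'gentle'] (min_width=12, slack=1)
Line 3: ['umbrella', 'how'] (min_width=12, slack=1)
Line 4: ['chemistry', 'red'] (min_width=13, slack=0)
Line 5: ['deep', 'ocean'] (min_width=10, slack=3)
Line 6: ['python', 'bread'] (min_width=12, slack=1)
Line 7: ['small', 'sound'] (min_width=11, slack=2)
Line 8: ['dust', 'rain'] (min_width=9, slack=4)
Line 9: ['matrix', 'large'] (min_width=12, slack=1)
Line 10: ['corn'] (min_width=4, slack=9)

Answer: house gentle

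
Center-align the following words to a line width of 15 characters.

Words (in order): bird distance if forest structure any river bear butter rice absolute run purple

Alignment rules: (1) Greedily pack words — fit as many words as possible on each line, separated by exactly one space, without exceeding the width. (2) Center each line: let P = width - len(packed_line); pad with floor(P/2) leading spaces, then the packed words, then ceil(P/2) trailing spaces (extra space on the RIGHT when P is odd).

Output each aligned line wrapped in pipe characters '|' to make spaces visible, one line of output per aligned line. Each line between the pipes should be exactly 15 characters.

Line 1: ['bird', 'distance'] (min_width=13, slack=2)
Line 2: ['if', 'forest'] (min_width=9, slack=6)
Line 3: ['structure', 'any'] (min_width=13, slack=2)
Line 4: ['river', 'bear'] (min_width=10, slack=5)
Line 5: ['butter', 'rice'] (min_width=11, slack=4)
Line 6: ['absolute', 'run'] (min_width=12, slack=3)
Line 7: ['purple'] (min_width=6, slack=9)

Answer: | bird distance |
|   if forest   |
| structure any |
|  river bear   |
|  butter rice  |
| absolute run  |
|    purple     |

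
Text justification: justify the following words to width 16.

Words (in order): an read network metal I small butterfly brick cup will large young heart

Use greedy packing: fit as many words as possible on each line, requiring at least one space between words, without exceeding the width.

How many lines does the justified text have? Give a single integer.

Line 1: ['an', 'read', 'network'] (min_width=15, slack=1)
Line 2: ['metal', 'I', 'small'] (min_width=13, slack=3)
Line 3: ['butterfly', 'brick'] (min_width=15, slack=1)
Line 4: ['cup', 'will', 'large'] (min_width=14, slack=2)
Line 5: ['young', 'heart'] (min_width=11, slack=5)
Total lines: 5

Answer: 5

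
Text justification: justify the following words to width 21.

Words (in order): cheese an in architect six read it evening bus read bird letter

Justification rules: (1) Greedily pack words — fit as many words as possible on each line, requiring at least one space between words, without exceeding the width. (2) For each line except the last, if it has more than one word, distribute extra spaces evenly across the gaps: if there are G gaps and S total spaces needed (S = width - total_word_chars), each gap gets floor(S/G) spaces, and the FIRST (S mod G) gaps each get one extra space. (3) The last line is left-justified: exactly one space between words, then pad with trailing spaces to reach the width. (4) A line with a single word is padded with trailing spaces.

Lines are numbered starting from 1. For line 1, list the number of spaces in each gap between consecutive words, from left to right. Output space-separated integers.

Line 1: ['cheese', 'an', 'in'] (min_width=12, slack=9)
Line 2: ['architect', 'six', 'read', 'it'] (min_width=21, slack=0)
Line 3: ['evening', 'bus', 'read', 'bird'] (min_width=21, slack=0)
Line 4: ['letter'] (min_width=6, slack=15)

Answer: 6 5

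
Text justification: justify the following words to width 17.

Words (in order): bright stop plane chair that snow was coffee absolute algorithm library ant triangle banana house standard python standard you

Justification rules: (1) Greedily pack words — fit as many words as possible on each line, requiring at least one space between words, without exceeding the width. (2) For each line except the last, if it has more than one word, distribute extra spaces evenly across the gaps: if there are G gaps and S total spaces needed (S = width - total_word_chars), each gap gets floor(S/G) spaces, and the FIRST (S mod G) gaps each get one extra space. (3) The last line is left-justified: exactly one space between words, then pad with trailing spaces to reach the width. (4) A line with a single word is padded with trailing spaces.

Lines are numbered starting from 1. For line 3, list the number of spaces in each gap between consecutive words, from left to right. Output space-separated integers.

Line 1: ['bright', 'stop', 'plane'] (min_width=17, slack=0)
Line 2: ['chair', 'that', 'snow'] (min_width=15, slack=2)
Line 3: ['was', 'coffee'] (min_width=10, slack=7)
Line 4: ['absolute'] (min_width=8, slack=9)
Line 5: ['algorithm', 'library'] (min_width=17, slack=0)
Line 6: ['ant', 'triangle'] (min_width=12, slack=5)
Line 7: ['banana', 'house'] (min_width=12, slack=5)
Line 8: ['standard', 'python'] (min_width=15, slack=2)
Line 9: ['standard', 'you'] (min_width=12, slack=5)

Answer: 8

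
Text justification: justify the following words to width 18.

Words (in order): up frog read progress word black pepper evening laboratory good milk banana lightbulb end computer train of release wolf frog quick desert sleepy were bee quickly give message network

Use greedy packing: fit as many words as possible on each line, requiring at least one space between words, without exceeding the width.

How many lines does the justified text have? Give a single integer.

Answer: 12

Derivation:
Line 1: ['up', 'frog', 'read'] (min_width=12, slack=6)
Line 2: ['progress', 'word'] (min_width=13, slack=5)
Line 3: ['black', 'pepper'] (min_width=12, slack=6)
Line 4: ['evening', 'laboratory'] (min_width=18, slack=0)
Line 5: ['good', 'milk', 'banana'] (min_width=16, slack=2)
Line 6: ['lightbulb', 'end'] (min_width=13, slack=5)
Line 7: ['computer', 'train', 'of'] (min_width=17, slack=1)
Line 8: ['release', 'wolf', 'frog'] (min_width=17, slack=1)
Line 9: ['quick', 'desert'] (min_width=12, slack=6)
Line 10: ['sleepy', 'were', 'bee'] (min_width=15, slack=3)
Line 11: ['quickly', 'give'] (min_width=12, slack=6)
Line 12: ['message', 'network'] (min_width=15, slack=3)
Total lines: 12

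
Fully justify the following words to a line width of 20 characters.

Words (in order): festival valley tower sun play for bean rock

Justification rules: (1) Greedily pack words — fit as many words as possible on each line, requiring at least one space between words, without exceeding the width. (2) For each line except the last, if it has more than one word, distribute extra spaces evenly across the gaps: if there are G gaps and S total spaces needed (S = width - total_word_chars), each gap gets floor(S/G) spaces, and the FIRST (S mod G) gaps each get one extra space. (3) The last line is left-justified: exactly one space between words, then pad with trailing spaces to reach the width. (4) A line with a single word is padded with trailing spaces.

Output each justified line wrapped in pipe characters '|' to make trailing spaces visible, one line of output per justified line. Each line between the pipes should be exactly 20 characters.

Answer: |festival      valley|
|tower  sun  play for|
|bean rock           |

Derivation:
Line 1: ['festival', 'valley'] (min_width=15, slack=5)
Line 2: ['tower', 'sun', 'play', 'for'] (min_width=18, slack=2)
Line 3: ['bean', 'rock'] (min_width=9, slack=11)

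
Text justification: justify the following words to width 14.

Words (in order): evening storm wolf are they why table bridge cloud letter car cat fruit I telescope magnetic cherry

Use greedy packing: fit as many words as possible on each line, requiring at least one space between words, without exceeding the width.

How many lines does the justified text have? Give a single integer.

Answer: 9

Derivation:
Line 1: ['evening', 'storm'] (min_width=13, slack=1)
Line 2: ['wolf', 'are', 'they'] (min_width=13, slack=1)
Line 3: ['why', 'table'] (min_width=9, slack=5)
Line 4: ['bridge', 'cloud'] (min_width=12, slack=2)
Line 5: ['letter', 'car', 'cat'] (min_width=14, slack=0)
Line 6: ['fruit', 'I'] (min_width=7, slack=7)
Line 7: ['telescope'] (min_width=9, slack=5)
Line 8: ['magnetic'] (min_width=8, slack=6)
Line 9: ['cherry'] (min_width=6, slack=8)
Total lines: 9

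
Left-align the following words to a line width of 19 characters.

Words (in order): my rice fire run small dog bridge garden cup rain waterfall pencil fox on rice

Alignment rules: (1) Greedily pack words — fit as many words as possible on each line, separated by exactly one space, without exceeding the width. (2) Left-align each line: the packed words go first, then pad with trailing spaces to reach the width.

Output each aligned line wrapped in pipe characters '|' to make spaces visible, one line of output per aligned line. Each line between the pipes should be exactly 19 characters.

Answer: |my rice fire run   |
|small dog bridge   |
|garden cup rain    |
|waterfall pencil   |
|fox on rice        |

Derivation:
Line 1: ['my', 'rice', 'fire', 'run'] (min_width=16, slack=3)
Line 2: ['small', 'dog', 'bridge'] (min_width=16, slack=3)
Line 3: ['garden', 'cup', 'rain'] (min_width=15, slack=4)
Line 4: ['waterfall', 'pencil'] (min_width=16, slack=3)
Line 5: ['fox', 'on', 'rice'] (min_width=11, slack=8)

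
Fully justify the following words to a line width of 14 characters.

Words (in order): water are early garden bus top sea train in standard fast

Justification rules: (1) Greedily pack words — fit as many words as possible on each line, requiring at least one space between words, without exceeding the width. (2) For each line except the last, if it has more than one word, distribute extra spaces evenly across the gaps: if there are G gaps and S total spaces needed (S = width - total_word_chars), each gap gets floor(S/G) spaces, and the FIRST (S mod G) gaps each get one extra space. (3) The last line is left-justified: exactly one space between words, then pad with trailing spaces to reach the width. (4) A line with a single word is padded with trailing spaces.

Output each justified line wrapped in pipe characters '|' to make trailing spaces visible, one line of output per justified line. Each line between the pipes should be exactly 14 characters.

Line 1: ['water', 'are'] (min_width=9, slack=5)
Line 2: ['early', 'garden'] (min_width=12, slack=2)
Line 3: ['bus', 'top', 'sea'] (min_width=11, slack=3)
Line 4: ['train', 'in'] (min_width=8, slack=6)
Line 5: ['standard', 'fast'] (min_width=13, slack=1)

Answer: |water      are|
|early   garden|
|bus   top  sea|
|train       in|
|standard fast |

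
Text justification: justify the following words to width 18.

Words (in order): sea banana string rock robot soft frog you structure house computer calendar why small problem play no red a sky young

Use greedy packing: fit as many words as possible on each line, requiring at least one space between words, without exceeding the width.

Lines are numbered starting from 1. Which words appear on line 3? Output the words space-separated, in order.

Answer: frog you structure

Derivation:
Line 1: ['sea', 'banana', 'string'] (min_width=17, slack=1)
Line 2: ['rock', 'robot', 'soft'] (min_width=15, slack=3)
Line 3: ['frog', 'you', 'structure'] (min_width=18, slack=0)
Line 4: ['house', 'computer'] (min_width=14, slack=4)
Line 5: ['calendar', 'why', 'small'] (min_width=18, slack=0)
Line 6: ['problem', 'play', 'no'] (min_width=15, slack=3)
Line 7: ['red', 'a', 'sky', 'young'] (min_width=15, slack=3)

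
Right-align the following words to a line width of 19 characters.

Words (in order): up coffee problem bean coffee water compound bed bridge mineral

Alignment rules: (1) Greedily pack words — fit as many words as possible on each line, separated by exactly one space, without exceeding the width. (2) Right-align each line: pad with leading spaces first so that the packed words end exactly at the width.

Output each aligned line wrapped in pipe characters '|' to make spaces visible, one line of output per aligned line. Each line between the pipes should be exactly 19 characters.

Answer: |  up coffee problem|
|  bean coffee water|
|compound bed bridge|
|            mineral|

Derivation:
Line 1: ['up', 'coffee', 'problem'] (min_width=17, slack=2)
Line 2: ['bean', 'coffee', 'water'] (min_width=17, slack=2)
Line 3: ['compound', 'bed', 'bridge'] (min_width=19, slack=0)
Line 4: ['mineral'] (min_width=7, slack=12)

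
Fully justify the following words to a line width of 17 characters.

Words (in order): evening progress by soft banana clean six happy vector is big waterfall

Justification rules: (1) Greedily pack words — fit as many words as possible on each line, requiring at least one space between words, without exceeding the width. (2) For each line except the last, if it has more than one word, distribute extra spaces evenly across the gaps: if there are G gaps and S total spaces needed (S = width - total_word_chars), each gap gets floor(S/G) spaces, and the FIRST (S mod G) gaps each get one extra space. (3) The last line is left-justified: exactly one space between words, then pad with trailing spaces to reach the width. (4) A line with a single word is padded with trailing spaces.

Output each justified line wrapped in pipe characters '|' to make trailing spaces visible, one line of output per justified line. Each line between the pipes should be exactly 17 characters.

Answer: |evening  progress|
|by   soft  banana|
|clean  six  happy|
|vector   is   big|
|waterfall        |

Derivation:
Line 1: ['evening', 'progress'] (min_width=16, slack=1)
Line 2: ['by', 'soft', 'banana'] (min_width=14, slack=3)
Line 3: ['clean', 'six', 'happy'] (min_width=15, slack=2)
Line 4: ['vector', 'is', 'big'] (min_width=13, slack=4)
Line 5: ['waterfall'] (min_width=9, slack=8)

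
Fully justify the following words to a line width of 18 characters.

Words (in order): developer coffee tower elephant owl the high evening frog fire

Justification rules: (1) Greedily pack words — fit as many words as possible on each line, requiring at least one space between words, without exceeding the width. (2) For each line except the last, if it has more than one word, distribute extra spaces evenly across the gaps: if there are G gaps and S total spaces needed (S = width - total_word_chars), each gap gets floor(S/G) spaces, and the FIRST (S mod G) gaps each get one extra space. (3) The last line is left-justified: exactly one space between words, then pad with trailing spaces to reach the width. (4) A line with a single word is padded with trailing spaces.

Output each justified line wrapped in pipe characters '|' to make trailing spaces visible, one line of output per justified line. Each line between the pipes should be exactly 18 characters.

Line 1: ['developer', 'coffee'] (min_width=16, slack=2)
Line 2: ['tower', 'elephant', 'owl'] (min_width=18, slack=0)
Line 3: ['the', 'high', 'evening'] (min_width=16, slack=2)
Line 4: ['frog', 'fire'] (min_width=9, slack=9)

Answer: |developer   coffee|
|tower elephant owl|
|the  high  evening|
|frog fire         |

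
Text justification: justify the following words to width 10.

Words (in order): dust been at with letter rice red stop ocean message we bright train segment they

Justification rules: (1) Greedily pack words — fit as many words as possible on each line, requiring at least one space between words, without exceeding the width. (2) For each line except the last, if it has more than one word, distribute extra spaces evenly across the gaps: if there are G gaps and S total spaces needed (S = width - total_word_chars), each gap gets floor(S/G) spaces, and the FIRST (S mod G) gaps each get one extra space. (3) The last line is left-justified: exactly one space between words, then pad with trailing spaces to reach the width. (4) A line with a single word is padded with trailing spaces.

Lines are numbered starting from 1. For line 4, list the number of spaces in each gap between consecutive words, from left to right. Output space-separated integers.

Answer: 3

Derivation:
Line 1: ['dust', 'been'] (min_width=9, slack=1)
Line 2: ['at', 'with'] (min_width=7, slack=3)
Line 3: ['letter'] (min_width=6, slack=4)
Line 4: ['rice', 'red'] (min_width=8, slack=2)
Line 5: ['stop', 'ocean'] (min_width=10, slack=0)
Line 6: ['message', 'we'] (min_width=10, slack=0)
Line 7: ['bright'] (min_width=6, slack=4)
Line 8: ['train'] (min_width=5, slack=5)
Line 9: ['segment'] (min_width=7, slack=3)
Line 10: ['they'] (min_width=4, slack=6)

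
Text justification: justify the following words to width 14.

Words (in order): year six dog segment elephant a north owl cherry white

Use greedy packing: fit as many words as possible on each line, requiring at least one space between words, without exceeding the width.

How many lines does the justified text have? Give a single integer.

Answer: 5

Derivation:
Line 1: ['year', 'six', 'dog'] (min_width=12, slack=2)
Line 2: ['segment'] (min_width=7, slack=7)
Line 3: ['elephant', 'a'] (min_width=10, slack=4)
Line 4: ['north', 'owl'] (min_width=9, slack=5)
Line 5: ['cherry', 'white'] (min_width=12, slack=2)
Total lines: 5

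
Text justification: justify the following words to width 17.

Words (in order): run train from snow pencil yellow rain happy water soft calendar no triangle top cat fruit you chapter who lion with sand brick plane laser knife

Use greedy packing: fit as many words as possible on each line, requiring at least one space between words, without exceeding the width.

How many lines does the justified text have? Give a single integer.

Line 1: ['run', 'train', 'from'] (min_width=14, slack=3)
Line 2: ['snow', 'pencil'] (min_width=11, slack=6)
Line 3: ['yellow', 'rain', 'happy'] (min_width=17, slack=0)
Line 4: ['water', 'soft'] (min_width=10, slack=7)
Line 5: ['calendar', 'no'] (min_width=11, slack=6)
Line 6: ['triangle', 'top', 'cat'] (min_width=16, slack=1)
Line 7: ['fruit', 'you', 'chapter'] (min_width=17, slack=0)
Line 8: ['who', 'lion', 'with'] (min_width=13, slack=4)
Line 9: ['sand', 'brick', 'plane'] (min_width=16, slack=1)
Line 10: ['laser', 'knife'] (min_width=11, slack=6)
Total lines: 10

Answer: 10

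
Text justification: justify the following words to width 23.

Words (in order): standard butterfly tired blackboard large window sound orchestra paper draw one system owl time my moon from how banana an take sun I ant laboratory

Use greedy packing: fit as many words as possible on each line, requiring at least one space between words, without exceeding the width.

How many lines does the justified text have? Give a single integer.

Line 1: ['standard', 'butterfly'] (min_width=18, slack=5)
Line 2: ['tired', 'blackboard', 'large'] (min_width=22, slack=1)
Line 3: ['window', 'sound', 'orchestra'] (min_width=22, slack=1)
Line 4: ['paper', 'draw', 'one', 'system'] (min_width=21, slack=2)
Line 5: ['owl', 'time', 'my', 'moon', 'from'] (min_width=21, slack=2)
Line 6: ['how', 'banana', 'an', 'take', 'sun'] (min_width=22, slack=1)
Line 7: ['I', 'ant', 'laboratory'] (min_width=16, slack=7)
Total lines: 7

Answer: 7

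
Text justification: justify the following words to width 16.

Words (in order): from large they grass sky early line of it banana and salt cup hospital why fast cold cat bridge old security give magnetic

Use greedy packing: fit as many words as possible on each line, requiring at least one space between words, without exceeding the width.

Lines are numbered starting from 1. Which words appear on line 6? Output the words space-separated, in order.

Line 1: ['from', 'large', 'they'] (min_width=15, slack=1)
Line 2: ['grass', 'sky', 'early'] (min_width=15, slack=1)
Line 3: ['line', 'of', 'it'] (min_width=10, slack=6)
Line 4: ['banana', 'and', 'salt'] (min_width=15, slack=1)
Line 5: ['cup', 'hospital', 'why'] (min_width=16, slack=0)
Line 6: ['fast', 'cold', 'cat'] (min_width=13, slack=3)
Line 7: ['bridge', 'old'] (min_width=10, slack=6)
Line 8: ['security', 'give'] (min_width=13, slack=3)
Line 9: ['magnetic'] (min_width=8, slack=8)

Answer: fast cold cat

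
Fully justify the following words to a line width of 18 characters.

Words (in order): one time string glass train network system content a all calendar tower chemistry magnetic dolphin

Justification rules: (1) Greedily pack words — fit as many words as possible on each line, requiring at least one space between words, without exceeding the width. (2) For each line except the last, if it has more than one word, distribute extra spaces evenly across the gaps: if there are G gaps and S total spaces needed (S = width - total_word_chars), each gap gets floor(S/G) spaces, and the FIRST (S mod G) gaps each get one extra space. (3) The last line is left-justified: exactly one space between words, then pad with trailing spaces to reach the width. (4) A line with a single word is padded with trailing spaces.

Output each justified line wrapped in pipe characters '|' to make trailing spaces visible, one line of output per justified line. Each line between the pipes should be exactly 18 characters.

Answer: |one   time  string|
|glass        train|
|network     system|
|content    a   all|
|calendar     tower|
|chemistry magnetic|
|dolphin           |

Derivation:
Line 1: ['one', 'time', 'string'] (min_width=15, slack=3)
Line 2: ['glass', 'train'] (min_width=11, slack=7)
Line 3: ['network', 'system'] (min_width=14, slack=4)
Line 4: ['content', 'a', 'all'] (min_width=13, slack=5)
Line 5: ['calendar', 'tower'] (min_width=14, slack=4)
Line 6: ['chemistry', 'magnetic'] (min_width=18, slack=0)
Line 7: ['dolphin'] (min_width=7, slack=11)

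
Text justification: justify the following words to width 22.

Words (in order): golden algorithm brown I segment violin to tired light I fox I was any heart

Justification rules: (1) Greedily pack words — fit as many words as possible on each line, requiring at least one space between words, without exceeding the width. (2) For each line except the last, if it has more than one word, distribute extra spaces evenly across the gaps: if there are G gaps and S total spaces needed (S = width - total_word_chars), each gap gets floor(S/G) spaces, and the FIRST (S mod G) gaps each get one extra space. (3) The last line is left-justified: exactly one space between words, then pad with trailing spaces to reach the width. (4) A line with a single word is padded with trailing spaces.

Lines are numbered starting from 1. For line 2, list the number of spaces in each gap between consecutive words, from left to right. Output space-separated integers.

Answer: 2 2 2

Derivation:
Line 1: ['golden', 'algorithm', 'brown'] (min_width=22, slack=0)
Line 2: ['I', 'segment', 'violin', 'to'] (min_width=19, slack=3)
Line 3: ['tired', 'light', 'I', 'fox', 'I'] (min_width=19, slack=3)
Line 4: ['was', 'any', 'heart'] (min_width=13, slack=9)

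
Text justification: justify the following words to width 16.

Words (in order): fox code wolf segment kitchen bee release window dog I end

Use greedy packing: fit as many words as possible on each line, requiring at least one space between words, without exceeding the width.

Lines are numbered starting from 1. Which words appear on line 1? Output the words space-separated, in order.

Line 1: ['fox', 'code', 'wolf'] (min_width=13, slack=3)
Line 2: ['segment', 'kitchen'] (min_width=15, slack=1)
Line 3: ['bee', 'release'] (min_width=11, slack=5)
Line 4: ['window', 'dog', 'I', 'end'] (min_width=16, slack=0)

Answer: fox code wolf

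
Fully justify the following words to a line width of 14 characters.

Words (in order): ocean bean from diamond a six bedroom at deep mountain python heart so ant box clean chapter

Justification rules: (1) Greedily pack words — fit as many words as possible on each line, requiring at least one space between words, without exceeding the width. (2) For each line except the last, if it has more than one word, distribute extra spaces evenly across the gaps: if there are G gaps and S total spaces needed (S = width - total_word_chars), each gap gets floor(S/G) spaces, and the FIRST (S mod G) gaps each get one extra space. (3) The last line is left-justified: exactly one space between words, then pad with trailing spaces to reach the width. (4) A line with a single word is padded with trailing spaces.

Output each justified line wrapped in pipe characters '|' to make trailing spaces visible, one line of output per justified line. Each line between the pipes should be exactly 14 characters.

Line 1: ['ocean', 'bean'] (min_width=10, slack=4)
Line 2: ['from', 'diamond', 'a'] (min_width=14, slack=0)
Line 3: ['six', 'bedroom', 'at'] (min_width=14, slack=0)
Line 4: ['deep', 'mountain'] (min_width=13, slack=1)
Line 5: ['python', 'heart'] (min_width=12, slack=2)
Line 6: ['so', 'ant', 'box'] (min_width=10, slack=4)
Line 7: ['clean', 'chapter'] (min_width=13, slack=1)

Answer: |ocean     bean|
|from diamond a|
|six bedroom at|
|deep  mountain|
|python   heart|
|so   ant   box|
|clean chapter |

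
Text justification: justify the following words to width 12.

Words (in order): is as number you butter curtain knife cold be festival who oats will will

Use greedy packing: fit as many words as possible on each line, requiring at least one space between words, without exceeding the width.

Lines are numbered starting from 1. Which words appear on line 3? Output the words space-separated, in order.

Answer: curtain

Derivation:
Line 1: ['is', 'as', 'number'] (min_width=12, slack=0)
Line 2: ['you', 'butter'] (min_width=10, slack=2)
Line 3: ['curtain'] (min_width=7, slack=5)
Line 4: ['knife', 'cold'] (min_width=10, slack=2)
Line 5: ['be', 'festival'] (min_width=11, slack=1)
Line 6: ['who', 'oats'] (min_width=8, slack=4)
Line 7: ['will', 'will'] (min_width=9, slack=3)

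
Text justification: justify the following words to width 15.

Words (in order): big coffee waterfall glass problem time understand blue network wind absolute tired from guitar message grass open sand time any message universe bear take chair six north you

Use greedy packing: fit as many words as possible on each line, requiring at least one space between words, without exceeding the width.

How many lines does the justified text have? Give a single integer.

Line 1: ['big', 'coffee'] (min_width=10, slack=5)
Line 2: ['waterfall', 'glass'] (min_width=15, slack=0)
Line 3: ['problem', 'time'] (min_width=12, slack=3)
Line 4: ['understand', 'blue'] (min_width=15, slack=0)
Line 5: ['network', 'wind'] (min_width=12, slack=3)
Line 6: ['absolute', 'tired'] (min_width=14, slack=1)
Line 7: ['from', 'guitar'] (min_width=11, slack=4)
Line 8: ['message', 'grass'] (min_width=13, slack=2)
Line 9: ['open', 'sand', 'time'] (min_width=14, slack=1)
Line 10: ['any', 'message'] (min_width=11, slack=4)
Line 11: ['universe', 'bear'] (min_width=13, slack=2)
Line 12: ['take', 'chair', 'six'] (min_width=14, slack=1)
Line 13: ['north', 'you'] (min_width=9, slack=6)
Total lines: 13

Answer: 13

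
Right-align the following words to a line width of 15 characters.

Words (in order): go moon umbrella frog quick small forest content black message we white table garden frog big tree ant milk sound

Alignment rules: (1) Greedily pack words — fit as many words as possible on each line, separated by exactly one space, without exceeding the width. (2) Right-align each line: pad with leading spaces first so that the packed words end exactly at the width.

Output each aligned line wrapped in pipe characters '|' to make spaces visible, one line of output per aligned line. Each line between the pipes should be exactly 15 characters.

Line 1: ['go', 'moon'] (min_width=7, slack=8)
Line 2: ['umbrella', 'frog'] (min_width=13, slack=2)
Line 3: ['quick', 'small'] (min_width=11, slack=4)
Line 4: ['forest', 'content'] (min_width=14, slack=1)
Line 5: ['black', 'message'] (min_width=13, slack=2)
Line 6: ['we', 'white', 'table'] (min_width=14, slack=1)
Line 7: ['garden', 'frog', 'big'] (min_width=15, slack=0)
Line 8: ['tree', 'ant', 'milk'] (min_width=13, slack=2)
Line 9: ['sound'] (min_width=5, slack=10)

Answer: |        go moon|
|  umbrella frog|
|    quick small|
| forest content|
|  black message|
| we white table|
|garden frog big|
|  tree ant milk|
|          sound|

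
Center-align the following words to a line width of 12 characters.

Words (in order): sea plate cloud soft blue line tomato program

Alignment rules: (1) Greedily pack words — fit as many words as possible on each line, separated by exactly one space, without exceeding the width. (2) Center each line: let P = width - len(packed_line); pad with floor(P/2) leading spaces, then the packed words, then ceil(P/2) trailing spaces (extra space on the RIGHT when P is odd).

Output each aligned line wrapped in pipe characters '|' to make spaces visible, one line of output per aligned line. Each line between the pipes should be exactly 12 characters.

Answer: | sea plate  |
| cloud soft |
| blue line  |
|   tomato   |
|  program   |

Derivation:
Line 1: ['sea', 'plate'] (min_width=9, slack=3)
Line 2: ['cloud', 'soft'] (min_width=10, slack=2)
Line 3: ['blue', 'line'] (min_width=9, slack=3)
Line 4: ['tomato'] (min_width=6, slack=6)
Line 5: ['program'] (min_width=7, slack=5)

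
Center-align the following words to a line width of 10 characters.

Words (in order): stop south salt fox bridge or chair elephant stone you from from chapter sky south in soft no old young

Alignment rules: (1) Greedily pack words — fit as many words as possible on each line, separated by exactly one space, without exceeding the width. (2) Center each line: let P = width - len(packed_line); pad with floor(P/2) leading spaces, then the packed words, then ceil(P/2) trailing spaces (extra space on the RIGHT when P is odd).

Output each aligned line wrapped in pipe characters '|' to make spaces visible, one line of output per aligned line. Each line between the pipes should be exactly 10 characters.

Answer: |stop south|
| salt fox |
|bridge or |
|  chair   |
| elephant |
|stone you |
|from from |
| chapter  |
|sky south |
|in soft no|
|old young |

Derivation:
Line 1: ['stop', 'south'] (min_width=10, slack=0)
Line 2: ['salt', 'fox'] (min_width=8, slack=2)
Line 3: ['bridge', 'or'] (min_width=9, slack=1)
Line 4: ['chair'] (min_width=5, slack=5)
Line 5: ['elephant'] (min_width=8, slack=2)
Line 6: ['stone', 'you'] (min_width=9, slack=1)
Line 7: ['from', 'from'] (min_width=9, slack=1)
Line 8: ['chapter'] (min_width=7, slack=3)
Line 9: ['sky', 'south'] (min_width=9, slack=1)
Line 10: ['in', 'soft', 'no'] (min_width=10, slack=0)
Line 11: ['old', 'young'] (min_width=9, slack=1)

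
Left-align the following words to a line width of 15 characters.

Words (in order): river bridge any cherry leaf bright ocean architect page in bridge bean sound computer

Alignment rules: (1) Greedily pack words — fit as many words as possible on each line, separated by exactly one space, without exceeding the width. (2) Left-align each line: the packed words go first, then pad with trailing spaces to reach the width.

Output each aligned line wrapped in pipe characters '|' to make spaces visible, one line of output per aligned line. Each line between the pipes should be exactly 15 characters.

Line 1: ['river', 'bridge'] (min_width=12, slack=3)
Line 2: ['any', 'cherry', 'leaf'] (min_width=15, slack=0)
Line 3: ['bright', 'ocean'] (min_width=12, slack=3)
Line 4: ['architect', 'page'] (min_width=14, slack=1)
Line 5: ['in', 'bridge', 'bean'] (min_width=14, slack=1)
Line 6: ['sound', 'computer'] (min_width=14, slack=1)

Answer: |river bridge   |
|any cherry leaf|
|bright ocean   |
|architect page |
|in bridge bean |
|sound computer |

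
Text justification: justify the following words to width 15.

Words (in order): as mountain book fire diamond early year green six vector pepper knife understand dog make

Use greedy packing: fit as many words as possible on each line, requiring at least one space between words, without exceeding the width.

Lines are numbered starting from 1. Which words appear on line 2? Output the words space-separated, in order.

Answer: book fire

Derivation:
Line 1: ['as', 'mountain'] (min_width=11, slack=4)
Line 2: ['book', 'fire'] (min_width=9, slack=6)
Line 3: ['diamond', 'early'] (min_width=13, slack=2)
Line 4: ['year', 'green', 'six'] (min_width=14, slack=1)
Line 5: ['vector', 'pepper'] (min_width=13, slack=2)
Line 6: ['knife'] (min_width=5, slack=10)
Line 7: ['understand', 'dog'] (min_width=14, slack=1)
Line 8: ['make'] (min_width=4, slack=11)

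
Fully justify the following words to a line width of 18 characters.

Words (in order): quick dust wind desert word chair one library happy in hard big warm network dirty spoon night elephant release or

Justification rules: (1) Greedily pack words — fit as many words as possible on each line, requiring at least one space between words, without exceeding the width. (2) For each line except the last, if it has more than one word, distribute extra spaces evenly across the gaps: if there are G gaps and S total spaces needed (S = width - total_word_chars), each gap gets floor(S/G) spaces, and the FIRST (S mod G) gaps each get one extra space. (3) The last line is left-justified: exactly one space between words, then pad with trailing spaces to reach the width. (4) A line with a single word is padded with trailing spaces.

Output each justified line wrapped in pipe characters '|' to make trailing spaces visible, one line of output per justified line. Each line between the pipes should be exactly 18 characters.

Answer: |quick   dust  wind|
|desert  word chair|
|one  library happy|
|in  hard  big warm|
|network      dirty|
|spoon        night|
|elephant   release|
|or                |

Derivation:
Line 1: ['quick', 'dust', 'wind'] (min_width=15, slack=3)
Line 2: ['desert', 'word', 'chair'] (min_width=17, slack=1)
Line 3: ['one', 'library', 'happy'] (min_width=17, slack=1)
Line 4: ['in', 'hard', 'big', 'warm'] (min_width=16, slack=2)
Line 5: ['network', 'dirty'] (min_width=13, slack=5)
Line 6: ['spoon', 'night'] (min_width=11, slack=7)
Line 7: ['elephant', 'release'] (min_width=16, slack=2)
Line 8: ['or'] (min_width=2, slack=16)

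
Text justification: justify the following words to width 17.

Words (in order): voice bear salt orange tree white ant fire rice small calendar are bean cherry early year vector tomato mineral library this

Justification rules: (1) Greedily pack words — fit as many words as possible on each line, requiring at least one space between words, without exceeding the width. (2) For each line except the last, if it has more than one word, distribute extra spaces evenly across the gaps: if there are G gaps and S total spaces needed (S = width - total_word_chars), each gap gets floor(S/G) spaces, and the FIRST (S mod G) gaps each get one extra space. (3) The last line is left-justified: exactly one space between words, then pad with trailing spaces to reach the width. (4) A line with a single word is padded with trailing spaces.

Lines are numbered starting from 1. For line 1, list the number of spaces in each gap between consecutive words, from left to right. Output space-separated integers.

Answer: 2 2

Derivation:
Line 1: ['voice', 'bear', 'salt'] (min_width=15, slack=2)
Line 2: ['orange', 'tree', 'white'] (min_width=17, slack=0)
Line 3: ['ant', 'fire', 'rice'] (min_width=13, slack=4)
Line 4: ['small', 'calendar'] (min_width=14, slack=3)
Line 5: ['are', 'bean', 'cherry'] (min_width=15, slack=2)
Line 6: ['early', 'year', 'vector'] (min_width=17, slack=0)
Line 7: ['tomato', 'mineral'] (min_width=14, slack=3)
Line 8: ['library', 'this'] (min_width=12, slack=5)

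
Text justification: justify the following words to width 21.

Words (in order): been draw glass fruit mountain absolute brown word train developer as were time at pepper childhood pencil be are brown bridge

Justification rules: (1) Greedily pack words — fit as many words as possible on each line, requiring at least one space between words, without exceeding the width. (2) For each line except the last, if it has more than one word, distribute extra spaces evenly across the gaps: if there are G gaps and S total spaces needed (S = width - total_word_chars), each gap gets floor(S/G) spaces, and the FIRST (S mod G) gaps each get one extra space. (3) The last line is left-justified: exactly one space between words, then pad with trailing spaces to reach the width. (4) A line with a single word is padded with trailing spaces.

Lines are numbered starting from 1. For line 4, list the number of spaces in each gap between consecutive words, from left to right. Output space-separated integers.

Line 1: ['been', 'draw', 'glass', 'fruit'] (min_width=21, slack=0)
Line 2: ['mountain', 'absolute'] (min_width=17, slack=4)
Line 3: ['brown', 'word', 'train'] (min_width=16, slack=5)
Line 4: ['developer', 'as', 'were'] (min_width=17, slack=4)
Line 5: ['time', 'at', 'pepper'] (min_width=14, slack=7)
Line 6: ['childhood', 'pencil', 'be'] (min_width=19, slack=2)
Line 7: ['are', 'brown', 'bridge'] (min_width=16, slack=5)

Answer: 3 3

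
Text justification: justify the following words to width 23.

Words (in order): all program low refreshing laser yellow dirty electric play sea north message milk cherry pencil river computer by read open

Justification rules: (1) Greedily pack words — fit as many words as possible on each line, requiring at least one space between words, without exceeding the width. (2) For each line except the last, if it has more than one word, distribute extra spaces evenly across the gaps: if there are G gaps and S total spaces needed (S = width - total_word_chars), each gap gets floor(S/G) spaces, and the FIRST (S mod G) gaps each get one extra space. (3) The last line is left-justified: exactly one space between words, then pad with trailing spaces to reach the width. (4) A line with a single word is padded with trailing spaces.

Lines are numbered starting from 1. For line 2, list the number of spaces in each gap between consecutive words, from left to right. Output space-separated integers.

Answer: 1 1

Derivation:
Line 1: ['all', 'program', 'low'] (min_width=15, slack=8)
Line 2: ['refreshing', 'laser', 'yellow'] (min_width=23, slack=0)
Line 3: ['dirty', 'electric', 'play', 'sea'] (min_width=23, slack=0)
Line 4: ['north', 'message', 'milk'] (min_width=18, slack=5)
Line 5: ['cherry', 'pencil', 'river'] (min_width=19, slack=4)
Line 6: ['computer', 'by', 'read', 'open'] (min_width=21, slack=2)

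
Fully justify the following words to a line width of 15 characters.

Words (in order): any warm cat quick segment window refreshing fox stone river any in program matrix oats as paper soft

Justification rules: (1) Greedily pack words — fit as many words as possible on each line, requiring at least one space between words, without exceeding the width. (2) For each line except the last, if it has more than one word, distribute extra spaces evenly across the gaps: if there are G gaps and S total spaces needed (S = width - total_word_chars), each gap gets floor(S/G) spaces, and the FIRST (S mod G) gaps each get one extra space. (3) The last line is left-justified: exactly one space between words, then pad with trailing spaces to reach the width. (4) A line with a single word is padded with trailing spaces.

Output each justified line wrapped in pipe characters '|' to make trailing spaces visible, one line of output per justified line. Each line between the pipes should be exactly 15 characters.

Line 1: ['any', 'warm', 'cat'] (min_width=12, slack=3)
Line 2: ['quick', 'segment'] (min_width=13, slack=2)
Line 3: ['window'] (min_width=6, slack=9)
Line 4: ['refreshing', 'fox'] (min_width=14, slack=1)
Line 5: ['stone', 'river', 'any'] (min_width=15, slack=0)
Line 6: ['in', 'program'] (min_width=10, slack=5)
Line 7: ['matrix', 'oats', 'as'] (min_width=14, slack=1)
Line 8: ['paper', 'soft'] (min_width=10, slack=5)

Answer: |any   warm  cat|
|quick   segment|
|window         |
|refreshing  fox|
|stone river any|
|in      program|
|matrix  oats as|
|paper soft     |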